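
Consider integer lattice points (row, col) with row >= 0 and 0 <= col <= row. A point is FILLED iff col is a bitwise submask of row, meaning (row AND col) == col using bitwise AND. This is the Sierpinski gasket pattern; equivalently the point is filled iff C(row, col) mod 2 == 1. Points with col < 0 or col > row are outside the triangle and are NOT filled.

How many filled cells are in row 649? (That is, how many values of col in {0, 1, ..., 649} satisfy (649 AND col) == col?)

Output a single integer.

649 in binary = 1010001001
popcount(649) = number of 1-bits in 1010001001 = 4
A col c satisfies (649 AND c) == c iff every set bit of c is also set in 649; each of the 4 set bits of 649 can independently be on or off in c.
count = 2^4 = 16

Answer: 16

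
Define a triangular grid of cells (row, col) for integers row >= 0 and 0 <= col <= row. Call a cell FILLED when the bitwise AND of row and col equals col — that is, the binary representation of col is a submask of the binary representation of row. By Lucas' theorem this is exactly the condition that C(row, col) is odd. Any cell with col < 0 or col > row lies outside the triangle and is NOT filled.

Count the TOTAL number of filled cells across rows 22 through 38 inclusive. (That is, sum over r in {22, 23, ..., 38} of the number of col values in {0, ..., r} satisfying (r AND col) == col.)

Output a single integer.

r22=10110 pc3: +8 =8
r23=10111 pc4: +16 =24
r24=11000 pc2: +4 =28
r25=11001 pc3: +8 =36
r26=11010 pc3: +8 =44
r27=11011 pc4: +16 =60
r28=11100 pc3: +8 =68
r29=11101 pc4: +16 =84
r30=11110 pc4: +16 =100
r31=11111 pc5: +32 =132
r32=100000 pc1: +2 =134
r33=100001 pc2: +4 =138
r34=100010 pc2: +4 =142
r35=100011 pc3: +8 =150
r36=100100 pc2: +4 =154
r37=100101 pc3: +8 =162
r38=100110 pc3: +8 =170

Answer: 170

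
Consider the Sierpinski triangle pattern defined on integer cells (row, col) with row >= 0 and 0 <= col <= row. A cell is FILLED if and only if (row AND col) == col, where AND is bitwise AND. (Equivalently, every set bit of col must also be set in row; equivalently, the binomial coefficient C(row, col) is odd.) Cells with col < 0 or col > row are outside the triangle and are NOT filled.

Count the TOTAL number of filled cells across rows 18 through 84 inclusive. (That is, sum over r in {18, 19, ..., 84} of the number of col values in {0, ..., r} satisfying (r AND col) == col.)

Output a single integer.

r18=10010 pc2: +4 =4
r19=10011 pc3: +8 =12
r20=10100 pc2: +4 =16
r21=10101 pc3: +8 =24
r22=10110 pc3: +8 =32
r23=10111 pc4: +16 =48
r24=11000 pc2: +4 =52
r25=11001 pc3: +8 =60
r26=11010 pc3: +8 =68
r27=11011 pc4: +16 =84
r28=11100 pc3: +8 =92
r29=11101 pc4: +16 =108
r30=11110 pc4: +16 =124
r31=11111 pc5: +32 =156
r32=100000 pc1: +2 =158
r33=100001 pc2: +4 =162
r34=100010 pc2: +4 =166
r35=100011 pc3: +8 =174
r36=100100 pc2: +4 =178
r37=100101 pc3: +8 =186
r38=100110 pc3: +8 =194
r39=100111 pc4: +16 =210
r40=101000 pc2: +4 =214
r41=101001 pc3: +8 =222
r42=101010 pc3: +8 =230
r43=101011 pc4: +16 =246
r44=101100 pc3: +8 =254
r45=101101 pc4: +16 =270
r46=101110 pc4: +16 =286
r47=101111 pc5: +32 =318
r48=110000 pc2: +4 =322
r49=110001 pc3: +8 =330
r50=110010 pc3: +8 =338
r51=110011 pc4: +16 =354
r52=110100 pc3: +8 =362
r53=110101 pc4: +16 =378
r54=110110 pc4: +16 =394
r55=110111 pc5: +32 =426
r56=111000 pc3: +8 =434
r57=111001 pc4: +16 =450
r58=111010 pc4: +16 =466
r59=111011 pc5: +32 =498
r60=111100 pc4: +16 =514
r61=111101 pc5: +32 =546
r62=111110 pc5: +32 =578
r63=111111 pc6: +64 =642
r64=1000000 pc1: +2 =644
r65=1000001 pc2: +4 =648
r66=1000010 pc2: +4 =652
r67=1000011 pc3: +8 =660
r68=1000100 pc2: +4 =664
r69=1000101 pc3: +8 =672
r70=1000110 pc3: +8 =680
r71=1000111 pc4: +16 =696
r72=1001000 pc2: +4 =700
r73=1001001 pc3: +8 =708
r74=1001010 pc3: +8 =716
r75=1001011 pc4: +16 =732
r76=1001100 pc3: +8 =740
r77=1001101 pc4: +16 =756
r78=1001110 pc4: +16 =772
r79=1001111 pc5: +32 =804
r80=1010000 pc2: +4 =808
r81=1010001 pc3: +8 =816
r82=1010010 pc3: +8 =824
r83=1010011 pc4: +16 =840
r84=1010100 pc3: +8 =848

Answer: 848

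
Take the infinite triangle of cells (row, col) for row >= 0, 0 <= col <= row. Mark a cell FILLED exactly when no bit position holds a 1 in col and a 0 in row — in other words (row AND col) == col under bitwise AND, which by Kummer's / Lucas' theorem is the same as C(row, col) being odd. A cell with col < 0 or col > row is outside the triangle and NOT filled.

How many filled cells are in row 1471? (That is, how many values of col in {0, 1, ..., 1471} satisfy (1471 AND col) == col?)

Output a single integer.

Answer: 512

Derivation:
1471 in binary = 10110111111
popcount(1471) = number of 1-bits in 10110111111 = 9
A col c satisfies (1471 AND c) == c iff every set bit of c is also set in 1471; each of the 9 set bits of 1471 can independently be on or off in c.
count = 2^9 = 512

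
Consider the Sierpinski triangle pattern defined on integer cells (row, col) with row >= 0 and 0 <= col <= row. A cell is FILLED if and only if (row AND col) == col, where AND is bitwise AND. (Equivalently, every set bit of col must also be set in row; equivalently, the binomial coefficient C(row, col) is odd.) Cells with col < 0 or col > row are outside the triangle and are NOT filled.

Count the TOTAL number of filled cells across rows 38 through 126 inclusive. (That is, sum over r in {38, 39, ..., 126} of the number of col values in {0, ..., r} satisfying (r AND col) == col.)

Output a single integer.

r38=100110 pc3: +8 =8
r39=100111 pc4: +16 =24
r40=101000 pc2: +4 =28
r41=101001 pc3: +8 =36
r42=101010 pc3: +8 =44
r43=101011 pc4: +16 =60
r44=101100 pc3: +8 =68
r45=101101 pc4: +16 =84
r46=101110 pc4: +16 =100
r47=101111 pc5: +32 =132
r48=110000 pc2: +4 =136
r49=110001 pc3: +8 =144
r50=110010 pc3: +8 =152
r51=110011 pc4: +16 =168
r52=110100 pc3: +8 =176
r53=110101 pc4: +16 =192
r54=110110 pc4: +16 =208
r55=110111 pc5: +32 =240
r56=111000 pc3: +8 =248
r57=111001 pc4: +16 =264
r58=111010 pc4: +16 =280
r59=111011 pc5: +32 =312
r60=111100 pc4: +16 =328
r61=111101 pc5: +32 =360
r62=111110 pc5: +32 =392
r63=111111 pc6: +64 =456
r64=1000000 pc1: +2 =458
r65=1000001 pc2: +4 =462
r66=1000010 pc2: +4 =466
r67=1000011 pc3: +8 =474
r68=1000100 pc2: +4 =478
r69=1000101 pc3: +8 =486
r70=1000110 pc3: +8 =494
r71=1000111 pc4: +16 =510
r72=1001000 pc2: +4 =514
r73=1001001 pc3: +8 =522
r74=1001010 pc3: +8 =530
r75=1001011 pc4: +16 =546
r76=1001100 pc3: +8 =554
r77=1001101 pc4: +16 =570
r78=1001110 pc4: +16 =586
r79=1001111 pc5: +32 =618
r80=1010000 pc2: +4 =622
r81=1010001 pc3: +8 =630
r82=1010010 pc3: +8 =638
r83=1010011 pc4: +16 =654
r84=1010100 pc3: +8 =662
r85=1010101 pc4: +16 =678
r86=1010110 pc4: +16 =694
r87=1010111 pc5: +32 =726
r88=1011000 pc3: +8 =734
r89=1011001 pc4: +16 =750
r90=1011010 pc4: +16 =766
r91=1011011 pc5: +32 =798
r92=1011100 pc4: +16 =814
r93=1011101 pc5: +32 =846
r94=1011110 pc5: +32 =878
r95=1011111 pc6: +64 =942
r96=1100000 pc2: +4 =946
r97=1100001 pc3: +8 =954
r98=1100010 pc3: +8 =962
r99=1100011 pc4: +16 =978
r100=1100100 pc3: +8 =986
r101=1100101 pc4: +16 =1002
r102=1100110 pc4: +16 =1018
r103=1100111 pc5: +32 =1050
r104=1101000 pc3: +8 =1058
r105=1101001 pc4: +16 =1074
r106=1101010 pc4: +16 =1090
r107=1101011 pc5: +32 =1122
r108=1101100 pc4: +16 =1138
r109=1101101 pc5: +32 =1170
r110=1101110 pc5: +32 =1202
r111=1101111 pc6: +64 =1266
r112=1110000 pc3: +8 =1274
r113=1110001 pc4: +16 =1290
r114=1110010 pc4: +16 =1306
r115=1110011 pc5: +32 =1338
r116=1110100 pc4: +16 =1354
r117=1110101 pc5: +32 =1386
r118=1110110 pc5: +32 =1418
r119=1110111 pc6: +64 =1482
r120=1111000 pc4: +16 =1498
r121=1111001 pc5: +32 =1530
r122=1111010 pc5: +32 =1562
r123=1111011 pc6: +64 =1626
r124=1111100 pc5: +32 =1658
r125=1111101 pc6: +64 =1722
r126=1111110 pc6: +64 =1786

Answer: 1786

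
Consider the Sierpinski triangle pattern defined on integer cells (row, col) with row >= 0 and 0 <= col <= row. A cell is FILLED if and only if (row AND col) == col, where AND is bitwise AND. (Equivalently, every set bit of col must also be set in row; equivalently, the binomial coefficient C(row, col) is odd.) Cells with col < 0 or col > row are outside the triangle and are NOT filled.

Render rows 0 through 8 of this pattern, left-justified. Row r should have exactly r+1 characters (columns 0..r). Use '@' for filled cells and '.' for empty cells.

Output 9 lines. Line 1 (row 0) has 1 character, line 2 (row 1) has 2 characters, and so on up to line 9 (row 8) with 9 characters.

r0=0: @
r1=1: @@
r2=10: @.@
r3=11: @@@@
r4=100: @...@
r5=101: @@..@@
r6=110: @.@.@.@
r7=111: @@@@@@@@
r8=1000: @.......@

Answer: @
@@
@.@
@@@@
@...@
@@..@@
@.@.@.@
@@@@@@@@
@.......@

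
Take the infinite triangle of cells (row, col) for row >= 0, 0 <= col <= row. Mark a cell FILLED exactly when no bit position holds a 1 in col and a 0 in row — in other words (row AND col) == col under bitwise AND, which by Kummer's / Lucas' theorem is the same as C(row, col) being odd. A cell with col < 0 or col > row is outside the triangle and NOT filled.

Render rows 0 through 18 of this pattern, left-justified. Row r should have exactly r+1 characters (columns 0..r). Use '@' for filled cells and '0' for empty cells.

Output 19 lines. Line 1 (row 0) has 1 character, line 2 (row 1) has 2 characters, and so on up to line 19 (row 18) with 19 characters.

r0=0: @
r1=1: @@
r2=10: @0@
r3=11: @@@@
r4=100: @000@
r5=101: @@00@@
r6=110: @0@0@0@
r7=111: @@@@@@@@
r8=1000: @0000000@
r9=1001: @@000000@@
r10=1010: @0@00000@0@
r11=1011: @@@@0000@@@@
r12=1100: @000@000@000@
r13=1101: @@00@@00@@00@@
r14=1110: @0@0@0@0@0@0@0@
r15=1111: @@@@@@@@@@@@@@@@
r16=10000: @000000000000000@
r17=10001: @@00000000000000@@
r18=10010: @0@0000000000000@0@

Answer: @
@@
@0@
@@@@
@000@
@@00@@
@0@0@0@
@@@@@@@@
@0000000@
@@000000@@
@0@00000@0@
@@@@0000@@@@
@000@000@000@
@@00@@00@@00@@
@0@0@0@0@0@0@0@
@@@@@@@@@@@@@@@@
@000000000000000@
@@00000000000000@@
@0@0000000000000@0@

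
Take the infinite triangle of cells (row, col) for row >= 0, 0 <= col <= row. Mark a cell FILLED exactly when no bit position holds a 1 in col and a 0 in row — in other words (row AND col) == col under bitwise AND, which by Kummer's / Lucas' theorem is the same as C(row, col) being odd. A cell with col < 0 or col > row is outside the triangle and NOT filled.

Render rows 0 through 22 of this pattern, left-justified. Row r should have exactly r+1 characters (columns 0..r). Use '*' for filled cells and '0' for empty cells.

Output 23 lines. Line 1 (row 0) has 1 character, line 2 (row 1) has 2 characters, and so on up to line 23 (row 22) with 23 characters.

r0=0: *
r1=1: **
r2=10: *0*
r3=11: ****
r4=100: *000*
r5=101: **00**
r6=110: *0*0*0*
r7=111: ********
r8=1000: *0000000*
r9=1001: **000000**
r10=1010: *0*00000*0*
r11=1011: ****0000****
r12=1100: *000*000*000*
r13=1101: **00**00**00**
r14=1110: *0*0*0*0*0*0*0*
r15=1111: ****************
r16=10000: *000000000000000*
r17=10001: **00000000000000**
r18=10010: *0*0000000000000*0*
r19=10011: ****000000000000****
r20=10100: *000*00000000000*000*
r21=10101: **00**0000000000**00**
r22=10110: *0*0*0*000000000*0*0*0*

Answer: *
**
*0*
****
*000*
**00**
*0*0*0*
********
*0000000*
**000000**
*0*00000*0*
****0000****
*000*000*000*
**00**00**00**
*0*0*0*0*0*0*0*
****************
*000000000000000*
**00000000000000**
*0*0000000000000*0*
****000000000000****
*000*00000000000*000*
**00**0000000000**00**
*0*0*0*000000000*0*0*0*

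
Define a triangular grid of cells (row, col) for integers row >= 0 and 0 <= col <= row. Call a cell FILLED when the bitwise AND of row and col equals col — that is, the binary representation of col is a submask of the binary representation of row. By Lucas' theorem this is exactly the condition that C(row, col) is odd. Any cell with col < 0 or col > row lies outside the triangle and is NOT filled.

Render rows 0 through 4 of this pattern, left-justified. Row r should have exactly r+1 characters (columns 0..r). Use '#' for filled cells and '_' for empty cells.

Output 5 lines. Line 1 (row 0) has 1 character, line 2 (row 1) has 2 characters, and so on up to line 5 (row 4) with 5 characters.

Answer: #
##
#_#
####
#___#

Derivation:
r0=0: #
r1=1: ##
r2=10: #_#
r3=11: ####
r4=100: #___#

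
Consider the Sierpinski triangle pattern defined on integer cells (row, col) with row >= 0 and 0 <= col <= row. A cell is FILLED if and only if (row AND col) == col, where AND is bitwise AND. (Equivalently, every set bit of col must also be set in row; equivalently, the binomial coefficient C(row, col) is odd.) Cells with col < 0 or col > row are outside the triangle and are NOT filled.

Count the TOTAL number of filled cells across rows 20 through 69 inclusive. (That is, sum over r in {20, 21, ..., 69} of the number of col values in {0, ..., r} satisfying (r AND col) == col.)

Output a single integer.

Answer: 660

Derivation:
r20=10100 pc2: +4 =4
r21=10101 pc3: +8 =12
r22=10110 pc3: +8 =20
r23=10111 pc4: +16 =36
r24=11000 pc2: +4 =40
r25=11001 pc3: +8 =48
r26=11010 pc3: +8 =56
r27=11011 pc4: +16 =72
r28=11100 pc3: +8 =80
r29=11101 pc4: +16 =96
r30=11110 pc4: +16 =112
r31=11111 pc5: +32 =144
r32=100000 pc1: +2 =146
r33=100001 pc2: +4 =150
r34=100010 pc2: +4 =154
r35=100011 pc3: +8 =162
r36=100100 pc2: +4 =166
r37=100101 pc3: +8 =174
r38=100110 pc3: +8 =182
r39=100111 pc4: +16 =198
r40=101000 pc2: +4 =202
r41=101001 pc3: +8 =210
r42=101010 pc3: +8 =218
r43=101011 pc4: +16 =234
r44=101100 pc3: +8 =242
r45=101101 pc4: +16 =258
r46=101110 pc4: +16 =274
r47=101111 pc5: +32 =306
r48=110000 pc2: +4 =310
r49=110001 pc3: +8 =318
r50=110010 pc3: +8 =326
r51=110011 pc4: +16 =342
r52=110100 pc3: +8 =350
r53=110101 pc4: +16 =366
r54=110110 pc4: +16 =382
r55=110111 pc5: +32 =414
r56=111000 pc3: +8 =422
r57=111001 pc4: +16 =438
r58=111010 pc4: +16 =454
r59=111011 pc5: +32 =486
r60=111100 pc4: +16 =502
r61=111101 pc5: +32 =534
r62=111110 pc5: +32 =566
r63=111111 pc6: +64 =630
r64=1000000 pc1: +2 =632
r65=1000001 pc2: +4 =636
r66=1000010 pc2: +4 =640
r67=1000011 pc3: +8 =648
r68=1000100 pc2: +4 =652
r69=1000101 pc3: +8 =660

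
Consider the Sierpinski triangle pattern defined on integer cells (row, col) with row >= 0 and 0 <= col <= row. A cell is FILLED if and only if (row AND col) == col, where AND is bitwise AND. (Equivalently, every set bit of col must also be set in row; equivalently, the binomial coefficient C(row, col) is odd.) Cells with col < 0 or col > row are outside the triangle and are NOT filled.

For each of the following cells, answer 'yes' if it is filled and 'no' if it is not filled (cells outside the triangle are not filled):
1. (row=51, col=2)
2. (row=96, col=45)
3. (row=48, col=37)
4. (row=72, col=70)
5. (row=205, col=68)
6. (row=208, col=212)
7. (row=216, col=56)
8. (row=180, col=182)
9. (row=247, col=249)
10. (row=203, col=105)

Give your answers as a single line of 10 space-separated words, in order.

(51,2): row=0b110011, col=0b10, row AND col = 0b10 = 2; 2 == 2 -> filled
(96,45): row=0b1100000, col=0b101101, row AND col = 0b100000 = 32; 32 != 45 -> empty
(48,37): row=0b110000, col=0b100101, row AND col = 0b100000 = 32; 32 != 37 -> empty
(72,70): row=0b1001000, col=0b1000110, row AND col = 0b1000000 = 64; 64 != 70 -> empty
(205,68): row=0b11001101, col=0b1000100, row AND col = 0b1000100 = 68; 68 == 68 -> filled
(208,212): col outside [0, 208] -> not filled
(216,56): row=0b11011000, col=0b111000, row AND col = 0b11000 = 24; 24 != 56 -> empty
(180,182): col outside [0, 180] -> not filled
(247,249): col outside [0, 247] -> not filled
(203,105): row=0b11001011, col=0b1101001, row AND col = 0b1001001 = 73; 73 != 105 -> empty

Answer: yes no no no yes no no no no no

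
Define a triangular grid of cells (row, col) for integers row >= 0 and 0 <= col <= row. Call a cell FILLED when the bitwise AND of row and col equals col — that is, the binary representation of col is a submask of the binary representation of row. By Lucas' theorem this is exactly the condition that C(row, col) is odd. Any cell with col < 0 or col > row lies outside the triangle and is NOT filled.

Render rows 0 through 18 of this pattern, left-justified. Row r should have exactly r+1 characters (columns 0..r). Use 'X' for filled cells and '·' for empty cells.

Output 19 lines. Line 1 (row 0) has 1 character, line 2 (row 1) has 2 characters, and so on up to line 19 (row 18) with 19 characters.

Answer: X
XX
X·X
XXXX
X···X
XX··XX
X·X·X·X
XXXXXXXX
X·······X
XX······XX
X·X·····X·X
XXXX····XXXX
X···X···X···X
XX··XX··XX··XX
X·X·X·X·X·X·X·X
XXXXXXXXXXXXXXXX
X···············X
XX··············XX
X·X·············X·X

Derivation:
r0=0: X
r1=1: XX
r2=10: X·X
r3=11: XXXX
r4=100: X···X
r5=101: XX··XX
r6=110: X·X·X·X
r7=111: XXXXXXXX
r8=1000: X·······X
r9=1001: XX······XX
r10=1010: X·X·····X·X
r11=1011: XXXX····XXXX
r12=1100: X···X···X···X
r13=1101: XX··XX··XX··XX
r14=1110: X·X·X·X·X·X·X·X
r15=1111: XXXXXXXXXXXXXXXX
r16=10000: X···············X
r17=10001: XX··············XX
r18=10010: X·X·············X·X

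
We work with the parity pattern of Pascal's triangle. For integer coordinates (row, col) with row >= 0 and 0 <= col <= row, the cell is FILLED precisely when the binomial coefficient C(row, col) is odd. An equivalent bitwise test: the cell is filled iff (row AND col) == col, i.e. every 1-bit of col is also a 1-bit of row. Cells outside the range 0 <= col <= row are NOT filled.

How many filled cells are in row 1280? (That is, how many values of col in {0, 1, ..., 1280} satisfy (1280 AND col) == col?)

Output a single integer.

Answer: 4

Derivation:
1280 in binary = 10100000000
popcount(1280) = number of 1-bits in 10100000000 = 2
A col c satisfies (1280 AND c) == c iff every set bit of c is also set in 1280; each of the 2 set bits of 1280 can independently be on or off in c.
count = 2^2 = 4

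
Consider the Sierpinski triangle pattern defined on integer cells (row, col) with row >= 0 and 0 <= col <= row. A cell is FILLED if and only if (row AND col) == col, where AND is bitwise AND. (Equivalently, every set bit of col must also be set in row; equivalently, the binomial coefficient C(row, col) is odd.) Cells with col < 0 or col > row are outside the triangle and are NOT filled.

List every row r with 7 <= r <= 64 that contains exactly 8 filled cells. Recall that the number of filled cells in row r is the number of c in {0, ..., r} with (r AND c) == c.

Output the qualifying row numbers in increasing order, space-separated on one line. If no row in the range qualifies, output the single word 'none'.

Answer: 7 11 13 14 19 21 22 25 26 28 35 37 38 41 42 44 49 50 52 56

Derivation:
Row r has 2^popcount(r) filled cells, so we need popcount(r) = log2(8) = 3.
Scan r = 7..64 and keep those with exactly 3 one-bits:
r=7=111 popcount=3 -> KEEP
r=8=1000 popcount=1 -> skip
r=9=1001 popcount=2 -> skip
r=10=1010 popcount=2 -> skip
r=11=1011 popcount=3 -> KEEP
r=12=1100 popcount=2 -> skip
r=13=1101 popcount=3 -> KEEP
r=14=1110 popcount=3 -> KEEP
r=15=1111 popcount=4 -> skip
r=16=10000 popcount=1 -> skip
r=17=10001 popcount=2 -> skip
r=18=10010 popcount=2 -> skip
r=19=10011 popcount=3 -> KEEP
r=20=10100 popcount=2 -> skip
r=21=10101 popcount=3 -> KEEP
r=22=10110 popcount=3 -> KEEP
r=23=10111 popcount=4 -> skip
r=24=11000 popcount=2 -> skip
r=25=11001 popcount=3 -> KEEP
r=26=11010 popcount=3 -> KEEP
r=27=11011 popcount=4 -> skip
r=28=11100 popcount=3 -> KEEP
r=29=11101 popcount=4 -> skip
r=30=11110 popcount=4 -> skip
r=31=11111 popcount=5 -> skip
r=32=100000 popcount=1 -> skip
r=33=100001 popcount=2 -> skip
r=34=100010 popcount=2 -> skip
r=35=100011 popcount=3 -> KEEP
r=36=100100 popcount=2 -> skip
r=37=100101 popcount=3 -> KEEP
r=38=100110 popcount=3 -> KEEP
r=39=100111 popcount=4 -> skip
r=40=101000 popcount=2 -> skip
r=41=101001 popcount=3 -> KEEP
r=42=101010 popcount=3 -> KEEP
r=43=101011 popcount=4 -> skip
r=44=101100 popcount=3 -> KEEP
r=45=101101 popcount=4 -> skip
r=46=101110 popcount=4 -> skip
r=47=101111 popcount=5 -> skip
r=48=110000 popcount=2 -> skip
r=49=110001 popcount=3 -> KEEP
r=50=110010 popcount=3 -> KEEP
r=51=110011 popcount=4 -> skip
r=52=110100 popcount=3 -> KEEP
r=53=110101 popcount=4 -> skip
r=54=110110 popcount=4 -> skip
r=55=110111 popcount=5 -> skip
r=56=111000 popcount=3 -> KEEP
r=57=111001 popcount=4 -> skip
r=58=111010 popcount=4 -> skip
r=59=111011 popcount=5 -> skip
r=60=111100 popcount=4 -> skip
r=61=111101 popcount=5 -> skip
r=62=111110 popcount=5 -> skip
r=63=111111 popcount=6 -> skip
r=64=1000000 popcount=1 -> skip
Kept rows: 7 11 13 14 19 21 22 25 26 28 35 37 38 41 42 44 49 50 52 56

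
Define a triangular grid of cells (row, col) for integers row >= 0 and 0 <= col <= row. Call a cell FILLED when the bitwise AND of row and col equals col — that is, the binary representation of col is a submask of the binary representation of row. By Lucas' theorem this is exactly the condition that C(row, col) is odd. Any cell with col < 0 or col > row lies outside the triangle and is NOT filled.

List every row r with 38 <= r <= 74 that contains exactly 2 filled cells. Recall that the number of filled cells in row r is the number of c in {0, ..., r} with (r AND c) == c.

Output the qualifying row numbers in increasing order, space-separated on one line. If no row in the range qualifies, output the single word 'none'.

Row r has 2^popcount(r) filled cells, so we need popcount(r) = log2(2) = 1.
Scan r = 38..74 and keep those with exactly 1 one-bits:
r=38=100110 popcount=3 -> skip
r=39=100111 popcount=4 -> skip
r=40=101000 popcount=2 -> skip
r=41=101001 popcount=3 -> skip
r=42=101010 popcount=3 -> skip
r=43=101011 popcount=4 -> skip
r=44=101100 popcount=3 -> skip
r=45=101101 popcount=4 -> skip
r=46=101110 popcount=4 -> skip
r=47=101111 popcount=5 -> skip
r=48=110000 popcount=2 -> skip
r=49=110001 popcount=3 -> skip
r=50=110010 popcount=3 -> skip
r=51=110011 popcount=4 -> skip
r=52=110100 popcount=3 -> skip
r=53=110101 popcount=4 -> skip
r=54=110110 popcount=4 -> skip
r=55=110111 popcount=5 -> skip
r=56=111000 popcount=3 -> skip
r=57=111001 popcount=4 -> skip
r=58=111010 popcount=4 -> skip
r=59=111011 popcount=5 -> skip
r=60=111100 popcount=4 -> skip
r=61=111101 popcount=5 -> skip
r=62=111110 popcount=5 -> skip
r=63=111111 popcount=6 -> skip
r=64=1000000 popcount=1 -> KEEP
r=65=1000001 popcount=2 -> skip
r=66=1000010 popcount=2 -> skip
r=67=1000011 popcount=3 -> skip
r=68=1000100 popcount=2 -> skip
r=69=1000101 popcount=3 -> skip
r=70=1000110 popcount=3 -> skip
r=71=1000111 popcount=4 -> skip
r=72=1001000 popcount=2 -> skip
r=73=1001001 popcount=3 -> skip
r=74=1001010 popcount=3 -> skip
Kept rows: 64

Answer: 64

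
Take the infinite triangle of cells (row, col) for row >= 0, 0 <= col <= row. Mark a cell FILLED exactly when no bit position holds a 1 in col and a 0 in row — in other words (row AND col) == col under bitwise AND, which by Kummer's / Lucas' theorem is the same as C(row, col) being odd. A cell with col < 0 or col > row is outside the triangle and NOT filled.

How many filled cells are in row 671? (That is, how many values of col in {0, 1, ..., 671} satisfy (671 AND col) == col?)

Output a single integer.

671 in binary = 1010011111
popcount(671) = number of 1-bits in 1010011111 = 7
A col c satisfies (671 AND c) == c iff every set bit of c is also set in 671; each of the 7 set bits of 671 can independently be on or off in c.
count = 2^7 = 128

Answer: 128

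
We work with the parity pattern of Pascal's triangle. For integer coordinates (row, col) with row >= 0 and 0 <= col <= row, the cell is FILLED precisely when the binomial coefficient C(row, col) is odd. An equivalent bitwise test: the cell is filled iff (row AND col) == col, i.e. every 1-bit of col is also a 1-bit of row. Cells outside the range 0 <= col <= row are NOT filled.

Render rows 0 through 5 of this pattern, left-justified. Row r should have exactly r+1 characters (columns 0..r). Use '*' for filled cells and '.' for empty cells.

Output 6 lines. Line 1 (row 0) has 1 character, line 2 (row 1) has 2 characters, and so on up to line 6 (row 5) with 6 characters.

r0=0: *
r1=1: **
r2=10: *.*
r3=11: ****
r4=100: *...*
r5=101: **..**

Answer: *
**
*.*
****
*...*
**..**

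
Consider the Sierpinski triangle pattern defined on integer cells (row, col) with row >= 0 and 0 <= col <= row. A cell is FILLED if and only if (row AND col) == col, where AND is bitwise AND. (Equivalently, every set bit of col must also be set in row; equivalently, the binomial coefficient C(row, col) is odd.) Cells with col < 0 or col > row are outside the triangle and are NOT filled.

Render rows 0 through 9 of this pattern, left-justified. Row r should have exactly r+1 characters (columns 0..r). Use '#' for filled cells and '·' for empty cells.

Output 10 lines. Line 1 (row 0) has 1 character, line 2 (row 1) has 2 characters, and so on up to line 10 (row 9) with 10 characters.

r0=0: #
r1=1: ##
r2=10: #·#
r3=11: ####
r4=100: #···#
r5=101: ##··##
r6=110: #·#·#·#
r7=111: ########
r8=1000: #·······#
r9=1001: ##······##

Answer: #
##
#·#
####
#···#
##··##
#·#·#·#
########
#·······#
##······##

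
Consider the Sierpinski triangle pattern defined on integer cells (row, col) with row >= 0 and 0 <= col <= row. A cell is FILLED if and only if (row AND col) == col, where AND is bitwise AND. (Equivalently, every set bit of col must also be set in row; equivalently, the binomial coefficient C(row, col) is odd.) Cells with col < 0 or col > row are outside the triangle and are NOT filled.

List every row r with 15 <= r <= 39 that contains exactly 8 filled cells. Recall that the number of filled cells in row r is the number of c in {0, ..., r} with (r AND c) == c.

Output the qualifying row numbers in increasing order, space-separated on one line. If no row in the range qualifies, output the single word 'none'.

Row r has 2^popcount(r) filled cells, so we need popcount(r) = log2(8) = 3.
Scan r = 15..39 and keep those with exactly 3 one-bits:
r=15=1111 popcount=4 -> skip
r=16=10000 popcount=1 -> skip
r=17=10001 popcount=2 -> skip
r=18=10010 popcount=2 -> skip
r=19=10011 popcount=3 -> KEEP
r=20=10100 popcount=2 -> skip
r=21=10101 popcount=3 -> KEEP
r=22=10110 popcount=3 -> KEEP
r=23=10111 popcount=4 -> skip
r=24=11000 popcount=2 -> skip
r=25=11001 popcount=3 -> KEEP
r=26=11010 popcount=3 -> KEEP
r=27=11011 popcount=4 -> skip
r=28=11100 popcount=3 -> KEEP
r=29=11101 popcount=4 -> skip
r=30=11110 popcount=4 -> skip
r=31=11111 popcount=5 -> skip
r=32=100000 popcount=1 -> skip
r=33=100001 popcount=2 -> skip
r=34=100010 popcount=2 -> skip
r=35=100011 popcount=3 -> KEEP
r=36=100100 popcount=2 -> skip
r=37=100101 popcount=3 -> KEEP
r=38=100110 popcount=3 -> KEEP
r=39=100111 popcount=4 -> skip
Kept rows: 19 21 22 25 26 28 35 37 38

Answer: 19 21 22 25 26 28 35 37 38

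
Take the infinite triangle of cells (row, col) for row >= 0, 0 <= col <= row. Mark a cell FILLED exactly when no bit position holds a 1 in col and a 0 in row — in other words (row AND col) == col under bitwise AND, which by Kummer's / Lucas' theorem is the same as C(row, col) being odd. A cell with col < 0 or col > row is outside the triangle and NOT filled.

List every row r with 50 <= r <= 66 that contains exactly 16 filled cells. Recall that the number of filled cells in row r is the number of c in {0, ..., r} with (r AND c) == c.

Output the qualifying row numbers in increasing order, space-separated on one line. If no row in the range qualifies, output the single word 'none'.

Answer: 51 53 54 57 58 60

Derivation:
Row r has 2^popcount(r) filled cells, so we need popcount(r) = log2(16) = 4.
Scan r = 50..66 and keep those with exactly 4 one-bits:
r=50=110010 popcount=3 -> skip
r=51=110011 popcount=4 -> KEEP
r=52=110100 popcount=3 -> skip
r=53=110101 popcount=4 -> KEEP
r=54=110110 popcount=4 -> KEEP
r=55=110111 popcount=5 -> skip
r=56=111000 popcount=3 -> skip
r=57=111001 popcount=4 -> KEEP
r=58=111010 popcount=4 -> KEEP
r=59=111011 popcount=5 -> skip
r=60=111100 popcount=4 -> KEEP
r=61=111101 popcount=5 -> skip
r=62=111110 popcount=5 -> skip
r=63=111111 popcount=6 -> skip
r=64=1000000 popcount=1 -> skip
r=65=1000001 popcount=2 -> skip
r=66=1000010 popcount=2 -> skip
Kept rows: 51 53 54 57 58 60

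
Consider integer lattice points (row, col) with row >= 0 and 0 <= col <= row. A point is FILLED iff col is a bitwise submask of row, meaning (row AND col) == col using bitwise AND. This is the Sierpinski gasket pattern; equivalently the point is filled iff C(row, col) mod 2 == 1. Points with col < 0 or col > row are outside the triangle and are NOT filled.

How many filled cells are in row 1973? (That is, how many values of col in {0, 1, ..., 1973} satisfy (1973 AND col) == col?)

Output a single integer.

1973 in binary = 11110110101
popcount(1973) = number of 1-bits in 11110110101 = 8
A col c satisfies (1973 AND c) == c iff every set bit of c is also set in 1973; each of the 8 set bits of 1973 can independently be on or off in c.
count = 2^8 = 256

Answer: 256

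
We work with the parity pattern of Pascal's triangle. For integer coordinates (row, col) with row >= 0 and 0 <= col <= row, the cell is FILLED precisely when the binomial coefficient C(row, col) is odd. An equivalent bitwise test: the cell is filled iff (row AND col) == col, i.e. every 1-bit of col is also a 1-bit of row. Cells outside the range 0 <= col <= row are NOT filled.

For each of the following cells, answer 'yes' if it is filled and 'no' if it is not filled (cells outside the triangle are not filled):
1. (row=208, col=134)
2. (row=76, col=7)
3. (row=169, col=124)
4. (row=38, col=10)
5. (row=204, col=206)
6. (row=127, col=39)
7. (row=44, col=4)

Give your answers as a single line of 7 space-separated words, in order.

(208,134): row=0b11010000, col=0b10000110, row AND col = 0b10000000 = 128; 128 != 134 -> empty
(76,7): row=0b1001100, col=0b111, row AND col = 0b100 = 4; 4 != 7 -> empty
(169,124): row=0b10101001, col=0b1111100, row AND col = 0b101000 = 40; 40 != 124 -> empty
(38,10): row=0b100110, col=0b1010, row AND col = 0b10 = 2; 2 != 10 -> empty
(204,206): col outside [0, 204] -> not filled
(127,39): row=0b1111111, col=0b100111, row AND col = 0b100111 = 39; 39 == 39 -> filled
(44,4): row=0b101100, col=0b100, row AND col = 0b100 = 4; 4 == 4 -> filled

Answer: no no no no no yes yes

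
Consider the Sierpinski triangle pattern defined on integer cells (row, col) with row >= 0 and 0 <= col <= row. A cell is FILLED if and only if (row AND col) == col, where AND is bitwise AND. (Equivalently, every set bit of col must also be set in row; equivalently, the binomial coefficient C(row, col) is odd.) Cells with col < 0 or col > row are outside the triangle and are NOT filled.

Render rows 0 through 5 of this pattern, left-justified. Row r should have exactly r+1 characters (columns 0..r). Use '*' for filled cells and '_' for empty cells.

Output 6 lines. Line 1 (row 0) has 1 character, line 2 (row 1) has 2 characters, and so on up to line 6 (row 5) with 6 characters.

r0=0: *
r1=1: **
r2=10: *_*
r3=11: ****
r4=100: *___*
r5=101: **__**

Answer: *
**
*_*
****
*___*
**__**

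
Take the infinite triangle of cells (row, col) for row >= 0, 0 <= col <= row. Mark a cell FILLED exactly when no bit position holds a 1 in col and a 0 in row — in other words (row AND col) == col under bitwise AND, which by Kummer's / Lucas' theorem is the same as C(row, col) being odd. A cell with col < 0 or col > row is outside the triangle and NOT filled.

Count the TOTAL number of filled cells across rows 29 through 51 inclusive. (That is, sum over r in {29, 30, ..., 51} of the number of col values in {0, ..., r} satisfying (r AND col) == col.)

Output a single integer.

Answer: 262

Derivation:
r29=11101 pc4: +16 =16
r30=11110 pc4: +16 =32
r31=11111 pc5: +32 =64
r32=100000 pc1: +2 =66
r33=100001 pc2: +4 =70
r34=100010 pc2: +4 =74
r35=100011 pc3: +8 =82
r36=100100 pc2: +4 =86
r37=100101 pc3: +8 =94
r38=100110 pc3: +8 =102
r39=100111 pc4: +16 =118
r40=101000 pc2: +4 =122
r41=101001 pc3: +8 =130
r42=101010 pc3: +8 =138
r43=101011 pc4: +16 =154
r44=101100 pc3: +8 =162
r45=101101 pc4: +16 =178
r46=101110 pc4: +16 =194
r47=101111 pc5: +32 =226
r48=110000 pc2: +4 =230
r49=110001 pc3: +8 =238
r50=110010 pc3: +8 =246
r51=110011 pc4: +16 =262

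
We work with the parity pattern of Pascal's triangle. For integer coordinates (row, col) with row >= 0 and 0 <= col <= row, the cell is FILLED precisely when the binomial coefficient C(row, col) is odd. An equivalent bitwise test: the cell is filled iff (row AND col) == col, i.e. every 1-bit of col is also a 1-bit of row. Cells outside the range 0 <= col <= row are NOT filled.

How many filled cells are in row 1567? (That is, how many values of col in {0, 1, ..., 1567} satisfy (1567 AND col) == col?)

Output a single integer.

Answer: 128

Derivation:
1567 in binary = 11000011111
popcount(1567) = number of 1-bits in 11000011111 = 7
A col c satisfies (1567 AND c) == c iff every set bit of c is also set in 1567; each of the 7 set bits of 1567 can independently be on or off in c.
count = 2^7 = 128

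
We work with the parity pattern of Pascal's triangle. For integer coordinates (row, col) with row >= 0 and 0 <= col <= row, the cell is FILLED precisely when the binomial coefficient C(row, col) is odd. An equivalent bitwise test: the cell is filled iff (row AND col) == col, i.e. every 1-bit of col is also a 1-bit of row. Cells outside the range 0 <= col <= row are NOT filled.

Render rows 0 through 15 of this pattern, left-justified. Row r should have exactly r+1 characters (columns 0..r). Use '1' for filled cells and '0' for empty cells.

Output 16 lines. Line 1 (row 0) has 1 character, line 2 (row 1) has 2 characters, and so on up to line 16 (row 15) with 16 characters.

r0=0: 1
r1=1: 11
r2=10: 101
r3=11: 1111
r4=100: 10001
r5=101: 110011
r6=110: 1010101
r7=111: 11111111
r8=1000: 100000001
r9=1001: 1100000011
r10=1010: 10100000101
r11=1011: 111100001111
r12=1100: 1000100010001
r13=1101: 11001100110011
r14=1110: 101010101010101
r15=1111: 1111111111111111

Answer: 1
11
101
1111
10001
110011
1010101
11111111
100000001
1100000011
10100000101
111100001111
1000100010001
11001100110011
101010101010101
1111111111111111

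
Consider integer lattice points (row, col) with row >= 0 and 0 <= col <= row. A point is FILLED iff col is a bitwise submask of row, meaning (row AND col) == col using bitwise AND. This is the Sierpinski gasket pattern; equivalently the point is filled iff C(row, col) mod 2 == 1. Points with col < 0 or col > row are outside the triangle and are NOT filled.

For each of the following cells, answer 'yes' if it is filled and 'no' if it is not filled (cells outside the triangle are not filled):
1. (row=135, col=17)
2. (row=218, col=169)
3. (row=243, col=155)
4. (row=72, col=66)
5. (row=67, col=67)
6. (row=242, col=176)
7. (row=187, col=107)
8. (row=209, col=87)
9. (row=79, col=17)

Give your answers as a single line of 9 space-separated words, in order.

(135,17): row=0b10000111, col=0b10001, row AND col = 0b1 = 1; 1 != 17 -> empty
(218,169): row=0b11011010, col=0b10101001, row AND col = 0b10001000 = 136; 136 != 169 -> empty
(243,155): row=0b11110011, col=0b10011011, row AND col = 0b10010011 = 147; 147 != 155 -> empty
(72,66): row=0b1001000, col=0b1000010, row AND col = 0b1000000 = 64; 64 != 66 -> empty
(67,67): row=0b1000011, col=0b1000011, row AND col = 0b1000011 = 67; 67 == 67 -> filled
(242,176): row=0b11110010, col=0b10110000, row AND col = 0b10110000 = 176; 176 == 176 -> filled
(187,107): row=0b10111011, col=0b1101011, row AND col = 0b101011 = 43; 43 != 107 -> empty
(209,87): row=0b11010001, col=0b1010111, row AND col = 0b1010001 = 81; 81 != 87 -> empty
(79,17): row=0b1001111, col=0b10001, row AND col = 0b1 = 1; 1 != 17 -> empty

Answer: no no no no yes yes no no no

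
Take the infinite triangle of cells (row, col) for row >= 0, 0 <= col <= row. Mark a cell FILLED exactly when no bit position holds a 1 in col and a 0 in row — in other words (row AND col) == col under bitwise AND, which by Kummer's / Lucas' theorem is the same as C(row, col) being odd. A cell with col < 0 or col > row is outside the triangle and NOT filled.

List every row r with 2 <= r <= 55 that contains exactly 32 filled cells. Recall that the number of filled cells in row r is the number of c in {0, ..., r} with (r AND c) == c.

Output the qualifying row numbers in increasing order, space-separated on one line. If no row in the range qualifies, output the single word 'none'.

Row r has 2^popcount(r) filled cells, so we need popcount(r) = log2(32) = 5.
Scan r = 2..55 and keep those with exactly 5 one-bits:
r=2=10 popcount=1 -> skip
r=3=11 popcount=2 -> skip
r=4=100 popcount=1 -> skip
r=5=101 popcount=2 -> skip
r=6=110 popcount=2 -> skip
r=7=111 popcount=3 -> skip
r=8=1000 popcount=1 -> skip
r=9=1001 popcount=2 -> skip
r=10=1010 popcount=2 -> skip
r=11=1011 popcount=3 -> skip
r=12=1100 popcount=2 -> skip
r=13=1101 popcount=3 -> skip
r=14=1110 popcount=3 -> skip
r=15=1111 popcount=4 -> skip
r=16=10000 popcount=1 -> skip
r=17=10001 popcount=2 -> skip
r=18=10010 popcount=2 -> skip
r=19=10011 popcount=3 -> skip
r=20=10100 popcount=2 -> skip
r=21=10101 popcount=3 -> skip
r=22=10110 popcount=3 -> skip
r=23=10111 popcount=4 -> skip
r=24=11000 popcount=2 -> skip
r=25=11001 popcount=3 -> skip
r=26=11010 popcount=3 -> skip
r=27=11011 popcount=4 -> skip
r=28=11100 popcount=3 -> skip
r=29=11101 popcount=4 -> skip
r=30=11110 popcount=4 -> skip
r=31=11111 popcount=5 -> KEEP
r=32=100000 popcount=1 -> skip
r=33=100001 popcount=2 -> skip
r=34=100010 popcount=2 -> skip
r=35=100011 popcount=3 -> skip
r=36=100100 popcount=2 -> skip
r=37=100101 popcount=3 -> skip
r=38=100110 popcount=3 -> skip
r=39=100111 popcount=4 -> skip
r=40=101000 popcount=2 -> skip
r=41=101001 popcount=3 -> skip
r=42=101010 popcount=3 -> skip
r=43=101011 popcount=4 -> skip
r=44=101100 popcount=3 -> skip
r=45=101101 popcount=4 -> skip
r=46=101110 popcount=4 -> skip
r=47=101111 popcount=5 -> KEEP
r=48=110000 popcount=2 -> skip
r=49=110001 popcount=3 -> skip
r=50=110010 popcount=3 -> skip
r=51=110011 popcount=4 -> skip
r=52=110100 popcount=3 -> skip
r=53=110101 popcount=4 -> skip
r=54=110110 popcount=4 -> skip
r=55=110111 popcount=5 -> KEEP
Kept rows: 31 47 55

Answer: 31 47 55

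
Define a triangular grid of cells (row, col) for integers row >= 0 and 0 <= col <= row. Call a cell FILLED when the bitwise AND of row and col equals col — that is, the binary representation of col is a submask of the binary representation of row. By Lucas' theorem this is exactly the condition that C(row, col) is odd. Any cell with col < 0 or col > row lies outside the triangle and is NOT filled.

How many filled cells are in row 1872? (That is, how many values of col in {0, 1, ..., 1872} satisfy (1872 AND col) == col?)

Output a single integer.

1872 in binary = 11101010000
popcount(1872) = number of 1-bits in 11101010000 = 5
A col c satisfies (1872 AND c) == c iff every set bit of c is also set in 1872; each of the 5 set bits of 1872 can independently be on or off in c.
count = 2^5 = 32

Answer: 32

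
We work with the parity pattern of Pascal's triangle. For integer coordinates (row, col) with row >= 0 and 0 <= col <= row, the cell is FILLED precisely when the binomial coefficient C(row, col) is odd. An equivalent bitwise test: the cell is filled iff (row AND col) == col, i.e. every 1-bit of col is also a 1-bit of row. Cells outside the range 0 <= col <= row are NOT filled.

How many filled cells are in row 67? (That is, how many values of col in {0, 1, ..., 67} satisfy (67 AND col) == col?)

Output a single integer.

Answer: 8

Derivation:
67 in binary = 1000011
popcount(67) = number of 1-bits in 1000011 = 3
A col c satisfies (67 AND c) == c iff every set bit of c is also set in 67; each of the 3 set bits of 67 can independently be on or off in c.
count = 2^3 = 8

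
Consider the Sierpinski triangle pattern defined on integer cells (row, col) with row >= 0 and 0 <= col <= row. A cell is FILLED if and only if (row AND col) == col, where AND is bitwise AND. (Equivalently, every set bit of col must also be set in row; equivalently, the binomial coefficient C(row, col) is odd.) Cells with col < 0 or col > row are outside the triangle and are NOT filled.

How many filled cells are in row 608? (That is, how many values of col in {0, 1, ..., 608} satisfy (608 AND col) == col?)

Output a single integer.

Answer: 8

Derivation:
608 in binary = 1001100000
popcount(608) = number of 1-bits in 1001100000 = 3
A col c satisfies (608 AND c) == c iff every set bit of c is also set in 608; each of the 3 set bits of 608 can independently be on or off in c.
count = 2^3 = 8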